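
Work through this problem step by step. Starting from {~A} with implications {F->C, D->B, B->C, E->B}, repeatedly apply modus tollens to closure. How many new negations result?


Initial negated facts: {~A}
Apply modus tollens to closure:
  (no implication fires)
Final negated: {~A}
New negations: {(none)}
Count = 0

0


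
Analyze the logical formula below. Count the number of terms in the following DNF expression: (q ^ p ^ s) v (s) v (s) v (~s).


A DNF formula is a disjunction of terms (conjunctions).
Terms are separated by v.
Counting the disjuncts: 4 terms.

4


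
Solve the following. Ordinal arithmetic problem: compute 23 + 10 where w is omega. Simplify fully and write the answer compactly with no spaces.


Compute 23 + 10.
Ordinal + is associative but NOT commutative; for finite n>0, n + w = w but w + n stays w+n.
Both operands finite; ordinal + agrees with natural +: 23 + 10 = 33.
Result = 33

33


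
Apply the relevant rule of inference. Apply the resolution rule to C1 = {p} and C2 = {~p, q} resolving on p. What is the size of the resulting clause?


Remove p from C1 and ~p from C2.
C1 remainder: {}
C2 remainder: {q}
Union (resolvent): {q}
Resolvent has 1 literal(s).

1


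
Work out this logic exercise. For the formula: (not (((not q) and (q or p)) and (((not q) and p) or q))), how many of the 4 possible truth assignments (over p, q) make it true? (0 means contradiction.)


Check all 4 assignments:
p=0, q=0: 1
p=0, q=1: 1
p=1, q=0: 0
p=1, q=1: 1
Count of True = 3

3


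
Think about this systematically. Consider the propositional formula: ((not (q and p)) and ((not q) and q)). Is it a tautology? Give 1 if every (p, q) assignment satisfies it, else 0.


Check all 4 assignments:
p=0, q=0: 0
p=0, q=1: 0
p=1, q=0: 0
p=1, q=1: 0
Satisfying count = 0/4.
Tautology iff count = 4: no.

0


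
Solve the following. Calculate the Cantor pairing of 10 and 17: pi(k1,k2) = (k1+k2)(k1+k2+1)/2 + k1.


k1 + k2 = 27
(k1+k2)(k1+k2+1)/2 = 27 * 28 / 2 = 378
pi = 378 + 10 = 388

388


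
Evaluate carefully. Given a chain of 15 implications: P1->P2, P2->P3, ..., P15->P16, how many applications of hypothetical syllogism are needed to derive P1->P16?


With 15 implications in a chain connecting 16 propositions:
P1->P2, P2->P3, ..., P15->P16
Steps needed = (number of implications) - 1 = 15 - 1 = 14

14


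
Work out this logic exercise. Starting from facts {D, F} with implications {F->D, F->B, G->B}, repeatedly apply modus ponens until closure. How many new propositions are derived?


Initial facts: {D, F}
Apply modus ponens to closure:
  F and F->B  =>  B
Final known: {B, D, F}
New propositions: {B}
Count = 1

1


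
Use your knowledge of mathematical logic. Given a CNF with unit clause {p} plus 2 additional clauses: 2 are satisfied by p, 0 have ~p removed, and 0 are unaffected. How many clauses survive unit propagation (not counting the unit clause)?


Satisfied (removed): 2
Shortened (remain): 0
Unchanged (remain): 0
Remaining = 0 + 0 = 0

0


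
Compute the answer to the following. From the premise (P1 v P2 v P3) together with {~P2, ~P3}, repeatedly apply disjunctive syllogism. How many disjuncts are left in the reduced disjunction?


Original disjuncts (3): P1, P2, P3
Negated (eliminate): ~P2, ~P3
Remaining disjuncts: P1
Count = 3 - 2 = 1

1


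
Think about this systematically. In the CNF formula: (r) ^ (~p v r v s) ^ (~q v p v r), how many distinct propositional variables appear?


Identify each variable that appears in the formula.
Variables found: p, q, r, s
Count = 4

4


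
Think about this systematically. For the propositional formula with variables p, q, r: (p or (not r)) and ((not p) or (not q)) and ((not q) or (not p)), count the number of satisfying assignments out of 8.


Evaluate all 8 assignments for p, q, r:
p=0, q=0, r=0: 1
p=0, q=0, r=1: 0
p=0, q=1, r=0: 1
p=0, q=1, r=1: 0
p=1, q=0, r=0: 1
p=1, q=0, r=1: 1
p=1, q=1, r=0: 0
p=1, q=1, r=1: 0
Satisfying count = 4

4


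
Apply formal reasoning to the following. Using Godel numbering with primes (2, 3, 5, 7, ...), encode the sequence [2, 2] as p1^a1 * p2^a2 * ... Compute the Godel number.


Encode each element as an exponent of the corresponding prime:
  2^2 = 4
  3^2 = 9
Product = 4 * 9 = 36

36


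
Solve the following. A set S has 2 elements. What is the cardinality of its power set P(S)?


The power set of a set with n elements has 2^n elements.
|P(S)| = 2^2 = 4

4


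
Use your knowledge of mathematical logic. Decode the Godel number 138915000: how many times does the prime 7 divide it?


Factorize 138915000 by dividing by 7 repeatedly.
Division steps: 7 divides 138915000 exactly 3 time(s).
Exponent of 7 = 3

3


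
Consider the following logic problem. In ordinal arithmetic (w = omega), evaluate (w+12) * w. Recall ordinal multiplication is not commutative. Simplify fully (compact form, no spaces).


Compute (w+12) * w.
Ordinal * is associative and left-distributive over +, but NOT commutative; for finite n>1, n*w = w but w*n stays w*n.
(w+12) * w = sup{(w+12)*k : k<w} = sup{w*k+12} = w^2 (the +12 tail is absorbed in the limit).
Result = w^2

w^2


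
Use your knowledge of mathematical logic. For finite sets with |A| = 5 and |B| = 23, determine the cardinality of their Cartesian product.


The Cartesian product A x B contains all ordered pairs (a, b).
|A x B| = |A| * |B| = 5 * 23 = 115

115


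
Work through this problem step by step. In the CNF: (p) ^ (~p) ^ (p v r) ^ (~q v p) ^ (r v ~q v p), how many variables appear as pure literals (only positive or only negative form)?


Check each variable for pure literal status:
p: mixed (not pure)
q: pure negative
r: pure positive
Pure literal count = 2

2


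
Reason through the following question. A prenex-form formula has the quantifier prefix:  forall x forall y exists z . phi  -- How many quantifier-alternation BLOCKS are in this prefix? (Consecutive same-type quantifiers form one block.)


Quantifier-type sequence: A A E  (A=forall, E=exists)
Group into maximal same-type runs:
  Ax2 | Ex1
Number of blocks = 2

2


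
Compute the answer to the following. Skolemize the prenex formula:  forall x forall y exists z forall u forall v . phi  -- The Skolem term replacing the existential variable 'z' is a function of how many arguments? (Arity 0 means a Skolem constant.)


Quantifier prefix: forall x forall y exists z forall u forall v
'z' is existentially quantified at position 3.
Universal variables preceding it: x, y
Skolem function arity = 2

2


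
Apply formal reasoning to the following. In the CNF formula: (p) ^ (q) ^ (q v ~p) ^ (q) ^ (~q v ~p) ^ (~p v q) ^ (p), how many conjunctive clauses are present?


A CNF formula is a conjunction of clauses.
Clauses are separated by ^.
Counting the conjuncts: 7 clauses.

7


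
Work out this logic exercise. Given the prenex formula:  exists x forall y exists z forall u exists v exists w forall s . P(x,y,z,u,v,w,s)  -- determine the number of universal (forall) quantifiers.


Quantifier prefix: exists x forall y exists z forall u exists v exists w forall s
Mark each quantifier type:
  E U E U E E U
Universal count = 3, Existential count = 4
Asked for universal (forall) quantifiers: 3

3


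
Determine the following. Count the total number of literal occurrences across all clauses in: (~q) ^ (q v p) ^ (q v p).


Counting literals in each clause:
Clause 1: 1 literal(s)
Clause 2: 2 literal(s)
Clause 3: 2 literal(s)
Total = 5

5


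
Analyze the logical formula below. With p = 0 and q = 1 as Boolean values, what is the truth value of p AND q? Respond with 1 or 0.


p = 0, q = 1
Operation: p AND q
Evaluate: 0 AND 1 = 0

0


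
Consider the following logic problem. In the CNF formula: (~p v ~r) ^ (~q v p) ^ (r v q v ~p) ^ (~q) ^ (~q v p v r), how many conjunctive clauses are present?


A CNF formula is a conjunction of clauses.
Clauses are separated by ^.
Counting the conjuncts: 5 clauses.

5


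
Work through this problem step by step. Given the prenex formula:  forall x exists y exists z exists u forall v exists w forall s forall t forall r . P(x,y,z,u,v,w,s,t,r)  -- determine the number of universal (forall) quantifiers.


Quantifier prefix: forall x exists y exists z exists u forall v exists w forall s forall t forall r
Mark each quantifier type:
  U E E E U E U U U
Universal count = 5, Existential count = 4
Asked for universal (forall) quantifiers: 5

5


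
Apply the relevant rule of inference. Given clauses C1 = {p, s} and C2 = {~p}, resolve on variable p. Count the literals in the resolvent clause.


Remove p from C1 and ~p from C2.
C1 remainder: {s}
C2 remainder: {}
Union (resolvent): {s}
Resolvent has 1 literal(s).

1


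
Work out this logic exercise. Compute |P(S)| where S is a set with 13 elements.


The power set of a set with n elements has 2^n elements.
|P(S)| = 2^13 = 8192

8192


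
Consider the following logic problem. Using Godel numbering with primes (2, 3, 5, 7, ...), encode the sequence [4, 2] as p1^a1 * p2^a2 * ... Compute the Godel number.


Encode each element as an exponent of the corresponding prime:
  2^4 = 16
  3^2 = 9
Product = 16 * 9 = 144

144


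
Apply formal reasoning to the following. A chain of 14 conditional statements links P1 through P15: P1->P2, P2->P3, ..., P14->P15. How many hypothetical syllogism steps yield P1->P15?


With 14 implications in a chain connecting 15 propositions:
P1->P2, P2->P3, ..., P14->P15
Steps needed = (number of implications) - 1 = 14 - 1 = 13

13


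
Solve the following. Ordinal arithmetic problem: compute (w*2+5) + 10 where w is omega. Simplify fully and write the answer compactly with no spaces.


Compute (w*2+5) + 10.
Ordinal + is associative but NOT commutative; for finite n>0, n + w = w but w + n stays w+n.
By associativity: (w*2+5) + 10 = w*2 + (5+10) = w*2+15.
Result = w*2+15

w*2+15


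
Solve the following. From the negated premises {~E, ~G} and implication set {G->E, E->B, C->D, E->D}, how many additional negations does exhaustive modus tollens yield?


Initial negated facts: {~E, ~G}
Apply modus tollens to closure:
  (no implication fires)
Final negated: {~E, ~G}
New negations: {(none)}
Count = 0

0


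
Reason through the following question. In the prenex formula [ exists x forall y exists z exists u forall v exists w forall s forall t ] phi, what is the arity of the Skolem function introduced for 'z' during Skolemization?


Quantifier prefix: exists x forall y exists z exists u forall v exists w forall s forall t
'z' is existentially quantified at position 3.
Universal variables preceding it: y
Skolem function arity = 1

1


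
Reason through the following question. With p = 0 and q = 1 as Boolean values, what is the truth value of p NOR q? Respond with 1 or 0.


p = 0, q = 1
Operation: p NOR q
Evaluate: 0 NOR 1 = 0

0


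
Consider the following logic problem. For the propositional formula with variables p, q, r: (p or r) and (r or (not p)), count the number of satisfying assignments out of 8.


Evaluate all 8 assignments for p, q, r:
p=0, q=0, r=0: 0
p=0, q=0, r=1: 1
p=0, q=1, r=0: 0
p=0, q=1, r=1: 1
p=1, q=0, r=0: 0
p=1, q=0, r=1: 1
p=1, q=1, r=0: 0
p=1, q=1, r=1: 1
Satisfying count = 4

4


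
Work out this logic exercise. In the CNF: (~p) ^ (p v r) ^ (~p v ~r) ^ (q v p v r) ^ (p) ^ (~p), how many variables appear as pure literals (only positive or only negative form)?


Check each variable for pure literal status:
p: mixed (not pure)
q: pure positive
r: mixed (not pure)
Pure literal count = 1

1


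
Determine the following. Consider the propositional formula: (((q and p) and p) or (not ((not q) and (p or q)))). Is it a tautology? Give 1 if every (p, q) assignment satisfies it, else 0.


Check all 4 assignments:
p=0, q=0: 1
p=0, q=1: 1
p=1, q=0: 0
p=1, q=1: 1
Satisfying count = 3/4.
Tautology iff count = 4: no.

0


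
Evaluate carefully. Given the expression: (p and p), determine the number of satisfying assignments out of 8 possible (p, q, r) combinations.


Check all 8 assignments:
p=0, q=0, r=0: 0
p=0, q=0, r=1: 0
p=0, q=1, r=0: 0
p=0, q=1, r=1: 0
p=1, q=0, r=0: 1
p=1, q=0, r=1: 1
p=1, q=1, r=0: 1
p=1, q=1, r=1: 1
Count of True = 4

4


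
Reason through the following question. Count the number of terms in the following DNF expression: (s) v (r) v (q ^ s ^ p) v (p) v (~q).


A DNF formula is a disjunction of terms (conjunctions).
Terms are separated by v.
Counting the disjuncts: 5 terms.

5


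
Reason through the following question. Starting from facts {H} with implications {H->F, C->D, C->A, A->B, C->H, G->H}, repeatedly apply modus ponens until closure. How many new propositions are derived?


Initial facts: {H}
Apply modus ponens to closure:
  H and H->F  =>  F
Final known: {F, H}
New propositions: {F}
Count = 1

1


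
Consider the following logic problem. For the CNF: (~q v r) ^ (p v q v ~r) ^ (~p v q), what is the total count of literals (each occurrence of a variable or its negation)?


Counting literals in each clause:
Clause 1: 2 literal(s)
Clause 2: 3 literal(s)
Clause 3: 2 literal(s)
Total = 7

7


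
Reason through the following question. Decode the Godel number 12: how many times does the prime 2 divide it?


Factorize 12 by dividing by 2 repeatedly.
Division steps: 2 divides 12 exactly 2 time(s).
Exponent of 2 = 2

2


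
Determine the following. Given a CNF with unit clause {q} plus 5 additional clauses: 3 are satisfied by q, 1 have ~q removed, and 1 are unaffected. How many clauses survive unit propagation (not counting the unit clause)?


Satisfied (removed): 3
Shortened (remain): 1
Unchanged (remain): 1
Remaining = 1 + 1 = 2

2


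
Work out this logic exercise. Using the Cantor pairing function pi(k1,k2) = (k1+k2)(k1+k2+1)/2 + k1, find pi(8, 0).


k1 + k2 = 8
(k1+k2)(k1+k2+1)/2 = 8 * 9 / 2 = 36
pi = 36 + 8 = 44

44


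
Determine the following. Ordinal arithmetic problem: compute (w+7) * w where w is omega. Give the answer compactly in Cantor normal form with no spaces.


Compute (w+7) * w.
Ordinal * is associative and left-distributive over +, but NOT commutative; for finite n>1, n*w = w but w*n stays w*n.
(w+7) * w = sup{(w+7)*k : k<w} = sup{w*k+7} = w^2 (the +7 tail is absorbed in the limit).
Result = w^2

w^2


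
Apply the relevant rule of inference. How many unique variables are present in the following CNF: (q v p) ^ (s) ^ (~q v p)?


Identify each variable that appears in the formula.
Variables found: p, q, s
Count = 3

3


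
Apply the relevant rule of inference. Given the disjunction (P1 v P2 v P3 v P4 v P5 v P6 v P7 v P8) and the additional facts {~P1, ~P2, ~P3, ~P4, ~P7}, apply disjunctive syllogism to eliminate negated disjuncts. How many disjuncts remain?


Original disjuncts (8): P1, P2, P3, P4, P5, P6, P7, P8
Negated (eliminate): ~P1, ~P2, ~P3, ~P4, ~P7
Remaining disjuncts: P5, P6, P8
Count = 8 - 5 = 3

3


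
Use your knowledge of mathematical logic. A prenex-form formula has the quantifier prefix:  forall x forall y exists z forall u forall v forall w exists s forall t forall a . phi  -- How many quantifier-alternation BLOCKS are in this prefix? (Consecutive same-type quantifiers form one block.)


Quantifier-type sequence: A A E A A A E A A  (A=forall, E=exists)
Group into maximal same-type runs:
  Ax2 | Ex1 | Ax3 | Ex1 | Ax2
Number of blocks = 5

5


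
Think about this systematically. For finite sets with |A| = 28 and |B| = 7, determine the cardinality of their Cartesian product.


The Cartesian product A x B contains all ordered pairs (a, b).
|A x B| = |A| * |B| = 28 * 7 = 196

196


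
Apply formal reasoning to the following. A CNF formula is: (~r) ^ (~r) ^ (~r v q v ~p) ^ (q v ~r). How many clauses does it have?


A CNF formula is a conjunction of clauses.
Clauses are separated by ^.
Counting the conjuncts: 4 clauses.

4


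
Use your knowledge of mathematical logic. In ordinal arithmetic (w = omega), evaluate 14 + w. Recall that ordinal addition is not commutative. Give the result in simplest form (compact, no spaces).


Compute 14 + w.
Ordinal + is associative but NOT commutative; for finite n>0, n + w = w but w + n stays w+n.
Any finite left addend is absorbed by w on the right: 14 + w = w.
Result = w

w


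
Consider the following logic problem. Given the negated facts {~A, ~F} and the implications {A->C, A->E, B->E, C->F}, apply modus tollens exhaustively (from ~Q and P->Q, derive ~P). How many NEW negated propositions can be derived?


Initial negated facts: {~A, ~F}
Apply modus tollens to closure:
  ~F and C->F  =>  ~C
Final negated: {~A, ~C, ~F}
New negations: {~C}
Count = 1

1


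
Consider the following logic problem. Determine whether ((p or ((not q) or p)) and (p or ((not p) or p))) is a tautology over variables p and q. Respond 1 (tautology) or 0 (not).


Check all 4 assignments:
p=0, q=0: 1
p=0, q=1: 0
p=1, q=0: 1
p=1, q=1: 1
Satisfying count = 3/4.
Tautology iff count = 4: no.

0


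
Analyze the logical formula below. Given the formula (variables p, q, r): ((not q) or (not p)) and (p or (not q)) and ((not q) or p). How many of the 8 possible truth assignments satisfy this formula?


Evaluate all 8 assignments for p, q, r:
p=0, q=0, r=0: 1
p=0, q=0, r=1: 1
p=0, q=1, r=0: 0
p=0, q=1, r=1: 0
p=1, q=0, r=0: 1
p=1, q=0, r=1: 1
p=1, q=1, r=0: 0
p=1, q=1, r=1: 0
Satisfying count = 4

4


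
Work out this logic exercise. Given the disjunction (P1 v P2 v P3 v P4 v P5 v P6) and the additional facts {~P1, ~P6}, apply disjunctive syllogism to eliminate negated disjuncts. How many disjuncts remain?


Original disjuncts (6): P1, P2, P3, P4, P5, P6
Negated (eliminate): ~P1, ~P6
Remaining disjuncts: P2, P3, P4, P5
Count = 6 - 2 = 4

4


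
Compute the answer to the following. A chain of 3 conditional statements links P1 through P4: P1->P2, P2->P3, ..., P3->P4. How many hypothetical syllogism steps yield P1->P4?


With 3 implications in a chain connecting 4 propositions:
P1->P2, P2->P3, ..., P3->P4
Steps needed = (number of implications) - 1 = 3 - 1 = 2

2


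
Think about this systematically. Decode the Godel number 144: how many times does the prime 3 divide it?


Factorize 144 by dividing by 3 repeatedly.
Division steps: 3 divides 144 exactly 2 time(s).
Exponent of 3 = 2

2


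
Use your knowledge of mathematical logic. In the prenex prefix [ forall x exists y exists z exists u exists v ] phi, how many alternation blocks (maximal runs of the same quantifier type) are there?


Quantifier-type sequence: A E E E E  (A=forall, E=exists)
Group into maximal same-type runs:
  Ax1 | Ex4
Number of blocks = 2

2


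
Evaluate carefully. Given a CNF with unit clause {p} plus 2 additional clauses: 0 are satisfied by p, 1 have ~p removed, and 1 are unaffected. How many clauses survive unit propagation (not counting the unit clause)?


Satisfied (removed): 0
Shortened (remain): 1
Unchanged (remain): 1
Remaining = 1 + 1 = 2

2


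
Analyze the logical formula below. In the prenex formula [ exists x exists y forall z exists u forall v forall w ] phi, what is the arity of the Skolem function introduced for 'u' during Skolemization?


Quantifier prefix: exists x exists y forall z exists u forall v forall w
'u' is existentially quantified at position 4.
Universal variables preceding it: z
Skolem function arity = 1

1


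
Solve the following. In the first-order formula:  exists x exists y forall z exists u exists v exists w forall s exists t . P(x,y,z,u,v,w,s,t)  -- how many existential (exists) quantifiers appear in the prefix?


Quantifier prefix: exists x exists y forall z exists u exists v exists w forall s exists t
Mark each quantifier type:
  E E U E E E U E
Universal count = 2, Existential count = 6
Asked for existential (exists) quantifiers: 6

6


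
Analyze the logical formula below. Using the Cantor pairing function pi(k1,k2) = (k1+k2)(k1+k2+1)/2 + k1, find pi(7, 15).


k1 + k2 = 22
(k1+k2)(k1+k2+1)/2 = 22 * 23 / 2 = 253
pi = 253 + 7 = 260

260


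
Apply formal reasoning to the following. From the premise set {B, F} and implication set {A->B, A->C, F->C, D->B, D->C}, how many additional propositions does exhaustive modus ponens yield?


Initial facts: {B, F}
Apply modus ponens to closure:
  F and F->C  =>  C
Final known: {B, C, F}
New propositions: {C}
Count = 1

1


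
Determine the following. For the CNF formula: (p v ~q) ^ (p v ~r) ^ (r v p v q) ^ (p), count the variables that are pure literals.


Check each variable for pure literal status:
p: pure positive
q: mixed (not pure)
r: mixed (not pure)
Pure literal count = 1

1


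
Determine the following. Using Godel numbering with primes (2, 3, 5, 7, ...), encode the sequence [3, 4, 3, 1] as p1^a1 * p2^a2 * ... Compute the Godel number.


Encode each element as an exponent of the corresponding prime:
  2^3 = 8
  3^4 = 81
  5^3 = 125
  7^1 = 7
Product = 8 * 81 * 125 * 7 = 567000

567000


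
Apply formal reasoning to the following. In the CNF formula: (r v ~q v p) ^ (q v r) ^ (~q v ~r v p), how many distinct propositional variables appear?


Identify each variable that appears in the formula.
Variables found: p, q, r
Count = 3

3


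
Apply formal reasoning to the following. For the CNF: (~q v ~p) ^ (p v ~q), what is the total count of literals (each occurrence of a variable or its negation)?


Counting literals in each clause:
Clause 1: 2 literal(s)
Clause 2: 2 literal(s)
Total = 4

4


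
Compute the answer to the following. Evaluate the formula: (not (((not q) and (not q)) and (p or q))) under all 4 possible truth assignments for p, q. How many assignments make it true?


Check all 4 assignments:
p=0, q=0: 1
p=0, q=1: 1
p=1, q=0: 0
p=1, q=1: 1
Count of True = 3

3


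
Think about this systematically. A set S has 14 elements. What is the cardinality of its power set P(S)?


The power set of a set with n elements has 2^n elements.
|P(S)| = 2^14 = 16384

16384


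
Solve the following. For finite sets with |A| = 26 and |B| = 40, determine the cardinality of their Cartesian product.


The Cartesian product A x B contains all ordered pairs (a, b).
|A x B| = |A| * |B| = 26 * 40 = 1040

1040


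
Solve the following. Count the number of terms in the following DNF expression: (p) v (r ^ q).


A DNF formula is a disjunction of terms (conjunctions).
Terms are separated by v.
Counting the disjuncts: 2 terms.

2


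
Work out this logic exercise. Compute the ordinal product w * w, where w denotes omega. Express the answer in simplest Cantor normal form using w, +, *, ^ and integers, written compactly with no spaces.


Compute w * w.
Ordinal * is associative and left-distributive over +, but NOT commutative; for finite n>1, n*w = w but w*n stays w*n.
w * w = w^2 by definition.
Result = w^2

w^2


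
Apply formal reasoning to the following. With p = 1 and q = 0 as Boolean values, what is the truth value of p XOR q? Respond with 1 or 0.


p = 1, q = 0
Operation: p XOR q
Evaluate: 1 XOR 0 = 1

1


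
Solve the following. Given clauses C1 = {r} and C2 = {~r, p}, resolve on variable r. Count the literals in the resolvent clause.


Remove r from C1 and ~r from C2.
C1 remainder: {}
C2 remainder: {p}
Union (resolvent): {p}
Resolvent has 1 literal(s).

1


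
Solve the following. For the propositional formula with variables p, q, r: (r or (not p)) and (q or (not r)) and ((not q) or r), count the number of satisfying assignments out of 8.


Evaluate all 8 assignments for p, q, r:
p=0, q=0, r=0: 1
p=0, q=0, r=1: 0
p=0, q=1, r=0: 0
p=0, q=1, r=1: 1
p=1, q=0, r=0: 0
p=1, q=0, r=1: 0
p=1, q=1, r=0: 0
p=1, q=1, r=1: 1
Satisfying count = 3

3


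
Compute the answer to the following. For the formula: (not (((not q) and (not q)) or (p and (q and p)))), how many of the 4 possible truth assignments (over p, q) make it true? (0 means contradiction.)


Check all 4 assignments:
p=0, q=0: 0
p=0, q=1: 1
p=1, q=0: 0
p=1, q=1: 0
Count of True = 1

1


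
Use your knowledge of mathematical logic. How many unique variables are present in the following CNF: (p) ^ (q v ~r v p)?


Identify each variable that appears in the formula.
Variables found: p, q, r
Count = 3

3


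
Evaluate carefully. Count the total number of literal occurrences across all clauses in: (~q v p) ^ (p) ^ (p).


Counting literals in each clause:
Clause 1: 2 literal(s)
Clause 2: 1 literal(s)
Clause 3: 1 literal(s)
Total = 4

4


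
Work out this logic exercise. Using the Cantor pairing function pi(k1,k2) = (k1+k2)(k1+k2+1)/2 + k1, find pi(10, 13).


k1 + k2 = 23
(k1+k2)(k1+k2+1)/2 = 23 * 24 / 2 = 276
pi = 276 + 10 = 286

286


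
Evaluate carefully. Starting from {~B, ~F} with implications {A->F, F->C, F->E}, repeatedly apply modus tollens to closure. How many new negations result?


Initial negated facts: {~B, ~F}
Apply modus tollens to closure:
  ~F and A->F  =>  ~A
Final negated: {~A, ~B, ~F}
New negations: {~A}
Count = 1

1


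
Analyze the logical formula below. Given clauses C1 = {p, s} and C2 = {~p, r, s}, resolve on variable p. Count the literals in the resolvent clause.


Remove p from C1 and ~p from C2.
C1 remainder: {s}
C2 remainder: {r, s}
Union (resolvent): {r, s}
Resolvent has 2 literal(s).

2


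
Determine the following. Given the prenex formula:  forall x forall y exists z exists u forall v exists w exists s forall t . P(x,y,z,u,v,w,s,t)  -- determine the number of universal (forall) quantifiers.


Quantifier prefix: forall x forall y exists z exists u forall v exists w exists s forall t
Mark each quantifier type:
  U U E E U E E U
Universal count = 4, Existential count = 4
Asked for universal (forall) quantifiers: 4

4


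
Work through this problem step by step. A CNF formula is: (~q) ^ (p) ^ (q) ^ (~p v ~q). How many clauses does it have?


A CNF formula is a conjunction of clauses.
Clauses are separated by ^.
Counting the conjuncts: 4 clauses.

4


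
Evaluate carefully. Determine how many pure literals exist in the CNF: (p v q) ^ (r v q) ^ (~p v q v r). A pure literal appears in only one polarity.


Check each variable for pure literal status:
p: mixed (not pure)
q: pure positive
r: pure positive
Pure literal count = 2

2


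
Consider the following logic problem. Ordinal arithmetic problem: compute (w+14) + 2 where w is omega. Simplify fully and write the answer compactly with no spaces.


Compute (w+14) + 2.
Ordinal + is associative but NOT commutative; for finite n>0, n + w = w but w + n stays w+n.
By associativity: (w+14) + 2 = w + (14+2) = w+16.
Result = w+16

w+16


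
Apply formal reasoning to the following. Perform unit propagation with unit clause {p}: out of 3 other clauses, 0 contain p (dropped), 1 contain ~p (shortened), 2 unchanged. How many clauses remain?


Satisfied (removed): 0
Shortened (remain): 1
Unchanged (remain): 2
Remaining = 1 + 2 = 3

3


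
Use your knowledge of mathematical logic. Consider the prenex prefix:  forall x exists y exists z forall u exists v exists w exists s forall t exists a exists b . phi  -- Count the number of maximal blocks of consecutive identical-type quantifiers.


Quantifier-type sequence: A E E A E E E A E E  (A=forall, E=exists)
Group into maximal same-type runs:
  Ax1 | Ex2 | Ax1 | Ex3 | Ax1 | Ex2
Number of blocks = 6

6


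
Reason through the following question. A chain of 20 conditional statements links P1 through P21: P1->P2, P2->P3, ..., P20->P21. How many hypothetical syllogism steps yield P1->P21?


With 20 implications in a chain connecting 21 propositions:
P1->P2, P2->P3, ..., P20->P21
Steps needed = (number of implications) - 1 = 20 - 1 = 19

19


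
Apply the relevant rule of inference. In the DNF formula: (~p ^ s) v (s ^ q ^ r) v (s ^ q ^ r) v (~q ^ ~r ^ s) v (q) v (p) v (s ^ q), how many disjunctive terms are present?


A DNF formula is a disjunction of terms (conjunctions).
Terms are separated by v.
Counting the disjuncts: 7 terms.

7


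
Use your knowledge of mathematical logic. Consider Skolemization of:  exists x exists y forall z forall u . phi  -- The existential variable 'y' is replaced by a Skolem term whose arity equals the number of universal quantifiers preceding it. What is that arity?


Quantifier prefix: exists x exists y forall z forall u
'y' is existentially quantified at position 2.
No universal quantifiers precede it.
Skolem function arity = 0 (a Skolem constant)

0


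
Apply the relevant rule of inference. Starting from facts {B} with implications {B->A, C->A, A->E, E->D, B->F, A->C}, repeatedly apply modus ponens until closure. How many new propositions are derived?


Initial facts: {B}
Apply modus ponens to closure:
  B and B->A  =>  A
  A and A->E  =>  E
  E and E->D  =>  D
  B and B->F  =>  F
  A and A->C  =>  C
Final known: {A, B, C, D, E, F}
New propositions: {A, C, D, E, F}
Count = 5

5


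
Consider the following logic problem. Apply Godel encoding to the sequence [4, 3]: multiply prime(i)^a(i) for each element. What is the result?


Encode each element as an exponent of the corresponding prime:
  2^4 = 16
  3^3 = 27
Product = 16 * 27 = 432

432


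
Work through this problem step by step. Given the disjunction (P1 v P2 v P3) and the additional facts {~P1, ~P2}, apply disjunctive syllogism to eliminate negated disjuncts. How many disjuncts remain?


Original disjuncts (3): P1, P2, P3
Negated (eliminate): ~P1, ~P2
Remaining disjuncts: P3
Count = 3 - 2 = 1

1


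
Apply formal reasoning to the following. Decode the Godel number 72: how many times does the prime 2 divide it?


Factorize 72 by dividing by 2 repeatedly.
Division steps: 2 divides 72 exactly 3 time(s).
Exponent of 2 = 3

3


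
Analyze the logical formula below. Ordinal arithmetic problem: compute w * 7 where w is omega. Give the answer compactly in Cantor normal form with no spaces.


Compute w * 7.
Ordinal * is associative and left-distributive over +, but NOT commutative; for finite n>1, n*w = w but w*n stays w*n.
w * 7 means 7 copies of w concatenated: w*7.
Result = w*7

w*7


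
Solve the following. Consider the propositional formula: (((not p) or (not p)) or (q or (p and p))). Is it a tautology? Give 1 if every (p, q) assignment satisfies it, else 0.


Check all 4 assignments:
p=0, q=0: 1
p=0, q=1: 1
p=1, q=0: 1
p=1, q=1: 1
Satisfying count = 4/4.
Tautology iff count = 4: yes.

1


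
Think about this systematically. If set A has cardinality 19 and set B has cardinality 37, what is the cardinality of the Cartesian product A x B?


The Cartesian product A x B contains all ordered pairs (a, b).
|A x B| = |A| * |B| = 19 * 37 = 703

703


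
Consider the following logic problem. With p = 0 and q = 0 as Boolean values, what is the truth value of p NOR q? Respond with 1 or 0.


p = 0, q = 0
Operation: p NOR q
Evaluate: 0 NOR 0 = 1

1


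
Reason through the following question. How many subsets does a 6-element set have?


The power set of a set with n elements has 2^n elements.
|P(S)| = 2^6 = 64

64


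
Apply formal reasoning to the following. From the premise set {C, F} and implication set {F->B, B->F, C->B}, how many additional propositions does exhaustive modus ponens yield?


Initial facts: {C, F}
Apply modus ponens to closure:
  F and F->B  =>  B
Final known: {B, C, F}
New propositions: {B}
Count = 1

1


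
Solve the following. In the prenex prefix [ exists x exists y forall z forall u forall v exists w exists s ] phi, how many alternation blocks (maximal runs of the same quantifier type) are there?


Quantifier-type sequence: E E A A A E E  (A=forall, E=exists)
Group into maximal same-type runs:
  Ex2 | Ax3 | Ex2
Number of blocks = 3

3


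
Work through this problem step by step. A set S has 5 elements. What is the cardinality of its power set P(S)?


The power set of a set with n elements has 2^n elements.
|P(S)| = 2^5 = 32

32


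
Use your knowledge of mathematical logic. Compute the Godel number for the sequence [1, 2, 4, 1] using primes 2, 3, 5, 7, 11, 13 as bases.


Encode each element as an exponent of the corresponding prime:
  2^1 = 2
  3^2 = 9
  5^4 = 625
  7^1 = 7
Product = 2 * 9 * 625 * 7 = 78750

78750


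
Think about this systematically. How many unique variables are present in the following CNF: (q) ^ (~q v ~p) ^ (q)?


Identify each variable that appears in the formula.
Variables found: p, q
Count = 2

2


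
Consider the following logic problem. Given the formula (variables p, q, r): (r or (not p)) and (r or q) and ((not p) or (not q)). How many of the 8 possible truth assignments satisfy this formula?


Evaluate all 8 assignments for p, q, r:
p=0, q=0, r=0: 0
p=0, q=0, r=1: 1
p=0, q=1, r=0: 1
p=0, q=1, r=1: 1
p=1, q=0, r=0: 0
p=1, q=0, r=1: 1
p=1, q=1, r=0: 0
p=1, q=1, r=1: 0
Satisfying count = 4

4


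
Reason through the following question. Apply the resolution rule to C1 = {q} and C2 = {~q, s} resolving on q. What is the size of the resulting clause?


Remove q from C1 and ~q from C2.
C1 remainder: {}
C2 remainder: {s}
Union (resolvent): {s}
Resolvent has 1 literal(s).

1


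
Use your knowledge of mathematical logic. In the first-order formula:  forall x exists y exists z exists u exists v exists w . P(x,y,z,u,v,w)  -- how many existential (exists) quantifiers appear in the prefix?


Quantifier prefix: forall x exists y exists z exists u exists v exists w
Mark each quantifier type:
  U E E E E E
Universal count = 1, Existential count = 5
Asked for existential (exists) quantifiers: 5

5


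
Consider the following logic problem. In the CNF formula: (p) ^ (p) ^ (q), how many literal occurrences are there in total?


Counting literals in each clause:
Clause 1: 1 literal(s)
Clause 2: 1 literal(s)
Clause 3: 1 literal(s)
Total = 3

3


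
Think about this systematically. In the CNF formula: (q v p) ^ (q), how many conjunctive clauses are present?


A CNF formula is a conjunction of clauses.
Clauses are separated by ^.
Counting the conjuncts: 2 clauses.

2


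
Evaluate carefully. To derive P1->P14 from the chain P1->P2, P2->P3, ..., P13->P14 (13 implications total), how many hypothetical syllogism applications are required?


With 13 implications in a chain connecting 14 propositions:
P1->P2, P2->P3, ..., P13->P14
Steps needed = (number of implications) - 1 = 13 - 1 = 12

12


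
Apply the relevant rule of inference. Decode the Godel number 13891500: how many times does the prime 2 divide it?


Factorize 13891500 by dividing by 2 repeatedly.
Division steps: 2 divides 13891500 exactly 2 time(s).
Exponent of 2 = 2

2


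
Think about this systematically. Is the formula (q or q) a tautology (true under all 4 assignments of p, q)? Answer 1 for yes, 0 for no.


Check all 4 assignments:
p=0, q=0: 0
p=0, q=1: 1
p=1, q=0: 0
p=1, q=1: 1
Satisfying count = 2/4.
Tautology iff count = 4: no.

0


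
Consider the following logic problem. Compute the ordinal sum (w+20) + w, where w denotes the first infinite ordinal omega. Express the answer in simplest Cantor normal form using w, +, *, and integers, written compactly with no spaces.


Compute (w+20) + w.
Ordinal + is associative but NOT commutative; for finite n>0, n + w = w but w + n stays w+n.
(w+20) + w = w + (20+w) = w + w = w*2 (the finite tail 20 is absorbed by the right w).
Result = w*2

w*2


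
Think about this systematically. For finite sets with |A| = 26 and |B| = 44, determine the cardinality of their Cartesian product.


The Cartesian product A x B contains all ordered pairs (a, b).
|A x B| = |A| * |B| = 26 * 44 = 1144

1144


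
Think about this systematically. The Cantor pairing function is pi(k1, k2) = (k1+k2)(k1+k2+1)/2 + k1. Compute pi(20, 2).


k1 + k2 = 22
(k1+k2)(k1+k2+1)/2 = 22 * 23 / 2 = 253
pi = 253 + 20 = 273

273


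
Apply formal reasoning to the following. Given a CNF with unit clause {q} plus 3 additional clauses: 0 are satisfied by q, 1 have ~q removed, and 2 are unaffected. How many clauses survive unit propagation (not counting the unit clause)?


Satisfied (removed): 0
Shortened (remain): 1
Unchanged (remain): 2
Remaining = 1 + 2 = 3

3


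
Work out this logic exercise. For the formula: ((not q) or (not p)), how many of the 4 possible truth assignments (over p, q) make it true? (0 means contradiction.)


Check all 4 assignments:
p=0, q=0: 1
p=0, q=1: 1
p=1, q=0: 1
p=1, q=1: 0
Count of True = 3

3


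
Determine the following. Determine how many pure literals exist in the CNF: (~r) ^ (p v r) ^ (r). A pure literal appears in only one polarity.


Check each variable for pure literal status:
p: pure positive
q: absent (not pure)
r: mixed (not pure)
Pure literal count = 1

1


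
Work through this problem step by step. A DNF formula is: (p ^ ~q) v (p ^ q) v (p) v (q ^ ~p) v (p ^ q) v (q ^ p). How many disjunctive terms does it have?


A DNF formula is a disjunction of terms (conjunctions).
Terms are separated by v.
Counting the disjuncts: 6 terms.

6


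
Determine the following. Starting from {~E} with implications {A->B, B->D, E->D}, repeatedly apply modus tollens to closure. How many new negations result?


Initial negated facts: {~E}
Apply modus tollens to closure:
  (no implication fires)
Final negated: {~E}
New negations: {(none)}
Count = 0

0


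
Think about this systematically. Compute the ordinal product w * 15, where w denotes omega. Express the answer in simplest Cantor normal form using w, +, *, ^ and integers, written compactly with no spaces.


Compute w * 15.
Ordinal * is associative and left-distributive over +, but NOT commutative; for finite n>1, n*w = w but w*n stays w*n.
w * 15 means 15 copies of w concatenated: w*15.
Result = w*15

w*15


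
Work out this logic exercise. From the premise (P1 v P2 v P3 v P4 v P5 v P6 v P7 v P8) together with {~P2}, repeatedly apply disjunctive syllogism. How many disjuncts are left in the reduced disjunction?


Original disjuncts (8): P1, P2, P3, P4, P5, P6, P7, P8
Negated (eliminate): ~P2
Remaining disjuncts: P1, P3, P4, P5, P6, P7, P8
Count = 8 - 1 = 7

7


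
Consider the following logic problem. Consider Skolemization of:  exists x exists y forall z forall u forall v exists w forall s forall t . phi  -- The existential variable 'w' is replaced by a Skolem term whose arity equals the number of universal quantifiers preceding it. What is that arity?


Quantifier prefix: exists x exists y forall z forall u forall v exists w forall s forall t
'w' is existentially quantified at position 6.
Universal variables preceding it: z, u, v
Skolem function arity = 3

3


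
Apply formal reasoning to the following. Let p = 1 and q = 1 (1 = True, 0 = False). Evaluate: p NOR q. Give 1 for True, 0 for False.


p = 1, q = 1
Operation: p NOR q
Evaluate: 1 NOR 1 = 0

0


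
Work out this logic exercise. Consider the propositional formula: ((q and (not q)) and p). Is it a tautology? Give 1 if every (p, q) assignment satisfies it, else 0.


Check all 4 assignments:
p=0, q=0: 0
p=0, q=1: 0
p=1, q=0: 0
p=1, q=1: 0
Satisfying count = 0/4.
Tautology iff count = 4: no.

0


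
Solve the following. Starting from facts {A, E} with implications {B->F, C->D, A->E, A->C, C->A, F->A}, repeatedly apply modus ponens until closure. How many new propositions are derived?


Initial facts: {A, E}
Apply modus ponens to closure:
  A and A->C  =>  C
  C and C->D  =>  D
Final known: {A, C, D, E}
New propositions: {C, D}
Count = 2

2


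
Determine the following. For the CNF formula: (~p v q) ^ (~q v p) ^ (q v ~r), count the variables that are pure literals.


Check each variable for pure literal status:
p: mixed (not pure)
q: mixed (not pure)
r: pure negative
Pure literal count = 1

1


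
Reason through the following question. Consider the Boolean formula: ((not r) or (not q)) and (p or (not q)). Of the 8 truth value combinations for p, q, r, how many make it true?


Evaluate all 8 assignments for p, q, r:
p=0, q=0, r=0: 1
p=0, q=0, r=1: 1
p=0, q=1, r=0: 0
p=0, q=1, r=1: 0
p=1, q=0, r=0: 1
p=1, q=0, r=1: 1
p=1, q=1, r=0: 1
p=1, q=1, r=1: 0
Satisfying count = 5

5
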